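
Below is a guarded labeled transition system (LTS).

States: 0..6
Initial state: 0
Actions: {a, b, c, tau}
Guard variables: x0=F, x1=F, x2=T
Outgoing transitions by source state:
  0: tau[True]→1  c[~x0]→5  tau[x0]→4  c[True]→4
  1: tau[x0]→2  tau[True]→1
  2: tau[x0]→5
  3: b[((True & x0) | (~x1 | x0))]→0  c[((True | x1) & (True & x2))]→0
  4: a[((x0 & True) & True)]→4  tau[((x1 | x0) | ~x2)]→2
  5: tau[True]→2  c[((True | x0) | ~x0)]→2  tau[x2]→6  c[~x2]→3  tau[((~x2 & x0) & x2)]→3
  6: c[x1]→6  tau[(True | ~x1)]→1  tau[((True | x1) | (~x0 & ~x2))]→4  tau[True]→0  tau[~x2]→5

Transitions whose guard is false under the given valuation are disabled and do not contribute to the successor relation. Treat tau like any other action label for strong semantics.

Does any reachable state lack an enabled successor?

Reach set: {0,1,2,4,5,6}
  0: c→4  c→5  tau→1  [3 exit(s)]
  1: tau→1  [1 exit(s)]
  2: ∅  [STUCK]
  4: ∅  [STUCK]
  5: c→2  tau→2  tau→6  [3 exit(s)]
  6: tau→0  tau→1  tau→4  [3 exit(s)]
trace reaching 2: c·tau

Answer: DEADLOCK at state 2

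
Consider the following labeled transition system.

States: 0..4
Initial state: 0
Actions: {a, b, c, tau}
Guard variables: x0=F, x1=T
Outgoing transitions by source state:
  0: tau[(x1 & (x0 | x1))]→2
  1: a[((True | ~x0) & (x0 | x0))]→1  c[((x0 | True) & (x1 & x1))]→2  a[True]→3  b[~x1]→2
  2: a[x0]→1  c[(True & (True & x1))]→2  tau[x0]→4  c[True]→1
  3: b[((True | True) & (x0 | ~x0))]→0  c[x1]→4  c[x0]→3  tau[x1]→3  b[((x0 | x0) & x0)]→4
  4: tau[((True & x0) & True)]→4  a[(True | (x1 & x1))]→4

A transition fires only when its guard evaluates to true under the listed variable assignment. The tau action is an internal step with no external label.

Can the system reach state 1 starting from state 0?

Answer: REACHABLE

Trace:
Guard filter leaves 9 enabled edge(s).
depth 0: {0}
depth 1: {2}  cumulative {0,2}
depth 2: {1}  cumulative {0,1,2}
depth 3: {3}  cumulative {0,1,2,3}
depth 4: {4}  cumulative {0,1,2,3,4}
Reach set: {0,1,2,3,4}
Path to 1: tau·c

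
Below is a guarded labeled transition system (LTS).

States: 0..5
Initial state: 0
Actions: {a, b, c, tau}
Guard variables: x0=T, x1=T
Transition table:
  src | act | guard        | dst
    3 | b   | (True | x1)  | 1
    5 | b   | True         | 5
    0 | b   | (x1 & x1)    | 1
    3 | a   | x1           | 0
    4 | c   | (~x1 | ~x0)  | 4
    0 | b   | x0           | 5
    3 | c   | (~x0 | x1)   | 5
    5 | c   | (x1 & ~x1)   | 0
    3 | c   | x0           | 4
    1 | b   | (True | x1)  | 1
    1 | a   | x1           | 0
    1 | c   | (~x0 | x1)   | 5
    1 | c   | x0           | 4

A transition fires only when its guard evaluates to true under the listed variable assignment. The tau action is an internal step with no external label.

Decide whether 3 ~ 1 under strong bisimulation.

Answer: BISIMILAR

Analysis:
Refine partition for ~:
  P[0] = {{0,1,2,3,4,5}}
  P[1] = {{0,5},{1,3},{2,4}}
  P[2] = {{0},{1,3},{2,4},{5}}
Fixed point at round 3; 4 class(es).
class of 3: {1,3}; class of 1: {1,3}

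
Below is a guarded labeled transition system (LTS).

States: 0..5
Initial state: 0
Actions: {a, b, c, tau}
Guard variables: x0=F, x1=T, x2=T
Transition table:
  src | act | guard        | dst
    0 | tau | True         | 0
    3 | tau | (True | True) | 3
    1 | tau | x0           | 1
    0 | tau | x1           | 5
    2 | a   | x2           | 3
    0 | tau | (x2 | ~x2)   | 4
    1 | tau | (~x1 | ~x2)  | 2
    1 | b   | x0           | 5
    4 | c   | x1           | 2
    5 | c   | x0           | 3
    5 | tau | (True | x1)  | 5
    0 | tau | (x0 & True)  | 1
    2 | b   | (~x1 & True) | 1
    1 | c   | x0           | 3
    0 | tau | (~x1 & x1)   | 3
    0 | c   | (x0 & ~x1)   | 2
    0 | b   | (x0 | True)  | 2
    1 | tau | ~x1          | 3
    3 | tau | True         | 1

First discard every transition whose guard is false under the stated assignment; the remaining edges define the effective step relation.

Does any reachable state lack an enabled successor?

Reachable = {0,1,2,3,4,5}
  0: b→2  tau→0  tau→4  tau→5  [deg 4]
  1: ∅  [no exit]
  2: a→3  [deg 1]
  3: tau→1  tau→3  [deg 2]
  4: c→2  [deg 1]
  5: tau→5  [deg 1]
trace reaching 1: b·a·tau

Answer: DEADLOCK at state 1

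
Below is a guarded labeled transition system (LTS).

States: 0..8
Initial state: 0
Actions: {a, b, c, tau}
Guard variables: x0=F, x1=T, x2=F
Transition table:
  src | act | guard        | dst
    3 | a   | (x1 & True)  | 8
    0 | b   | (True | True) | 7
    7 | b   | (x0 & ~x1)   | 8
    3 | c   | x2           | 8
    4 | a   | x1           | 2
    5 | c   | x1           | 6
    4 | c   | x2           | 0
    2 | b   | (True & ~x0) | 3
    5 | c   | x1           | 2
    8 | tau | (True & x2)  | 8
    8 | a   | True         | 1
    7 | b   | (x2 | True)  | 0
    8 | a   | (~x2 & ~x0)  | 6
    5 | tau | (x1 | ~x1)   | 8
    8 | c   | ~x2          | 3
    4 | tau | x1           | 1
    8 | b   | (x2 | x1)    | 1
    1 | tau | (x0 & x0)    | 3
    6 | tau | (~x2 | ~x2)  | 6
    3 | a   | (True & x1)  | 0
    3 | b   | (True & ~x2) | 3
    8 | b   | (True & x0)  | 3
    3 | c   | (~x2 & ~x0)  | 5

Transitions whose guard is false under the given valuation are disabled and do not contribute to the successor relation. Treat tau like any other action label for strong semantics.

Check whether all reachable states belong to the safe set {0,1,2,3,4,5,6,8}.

Allowed set {0,1,2,3,4,5,6,8}
Reach set: {0,7}
  0: ok
  7: ✗ unsafe
reach 7 via b — violates

Answer: INVARIANT VIOLATED at state 7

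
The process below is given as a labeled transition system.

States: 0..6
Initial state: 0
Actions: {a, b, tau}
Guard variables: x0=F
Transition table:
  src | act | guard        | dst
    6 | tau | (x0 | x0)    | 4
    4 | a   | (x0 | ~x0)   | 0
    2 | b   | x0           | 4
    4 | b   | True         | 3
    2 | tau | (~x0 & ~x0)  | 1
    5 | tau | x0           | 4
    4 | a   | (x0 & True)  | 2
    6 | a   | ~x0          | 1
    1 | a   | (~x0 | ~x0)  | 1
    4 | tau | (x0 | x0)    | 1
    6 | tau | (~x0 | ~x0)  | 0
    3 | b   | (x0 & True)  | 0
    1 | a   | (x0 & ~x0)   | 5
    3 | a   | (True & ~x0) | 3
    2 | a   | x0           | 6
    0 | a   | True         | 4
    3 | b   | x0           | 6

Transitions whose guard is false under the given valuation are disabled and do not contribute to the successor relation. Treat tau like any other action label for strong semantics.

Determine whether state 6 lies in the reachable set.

8 transition(s) survive guard evaluation.
Layer 0: {0}
Layer 1: {4}  total {0,4}
Layer 2: {3}  total {0,3,4}
Reachable = {0,3,4}

Answer: UNREACHABLE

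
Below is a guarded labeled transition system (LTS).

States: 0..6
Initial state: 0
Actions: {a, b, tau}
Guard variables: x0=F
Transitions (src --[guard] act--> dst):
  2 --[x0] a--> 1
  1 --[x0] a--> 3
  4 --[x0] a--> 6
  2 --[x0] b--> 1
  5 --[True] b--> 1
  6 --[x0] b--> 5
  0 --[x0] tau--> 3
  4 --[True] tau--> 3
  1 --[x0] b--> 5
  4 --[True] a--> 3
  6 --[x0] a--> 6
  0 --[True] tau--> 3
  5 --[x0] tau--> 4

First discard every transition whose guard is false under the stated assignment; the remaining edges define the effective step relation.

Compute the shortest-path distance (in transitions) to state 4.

Answer: UNREACHABLE

Working:
Layered search for 4:
  Layer 0: {0}
  Layer 1: {3}
4 never appears.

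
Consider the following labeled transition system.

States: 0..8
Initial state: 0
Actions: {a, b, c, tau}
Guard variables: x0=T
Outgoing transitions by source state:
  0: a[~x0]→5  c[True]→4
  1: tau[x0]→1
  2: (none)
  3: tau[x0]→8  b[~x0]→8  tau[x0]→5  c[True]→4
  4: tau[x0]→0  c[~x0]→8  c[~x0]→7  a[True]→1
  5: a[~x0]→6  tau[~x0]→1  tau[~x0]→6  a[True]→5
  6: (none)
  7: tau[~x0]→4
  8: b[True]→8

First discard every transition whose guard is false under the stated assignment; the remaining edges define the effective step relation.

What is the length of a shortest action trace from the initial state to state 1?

Layered search for 1:
  depth 0: {0}
  depth 1: {4}
  depth 2: {1}
first hit 1 at d=2 via c·a

Answer: 2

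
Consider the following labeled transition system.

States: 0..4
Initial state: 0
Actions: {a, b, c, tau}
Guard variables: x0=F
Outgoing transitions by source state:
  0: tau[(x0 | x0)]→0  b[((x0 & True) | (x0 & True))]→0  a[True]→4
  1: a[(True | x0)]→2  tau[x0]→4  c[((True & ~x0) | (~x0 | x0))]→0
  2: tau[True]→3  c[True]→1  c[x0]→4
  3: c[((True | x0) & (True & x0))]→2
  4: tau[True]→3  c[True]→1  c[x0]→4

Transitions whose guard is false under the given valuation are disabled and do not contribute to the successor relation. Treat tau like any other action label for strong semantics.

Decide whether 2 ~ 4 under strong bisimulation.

Answer: BISIMILAR

Analysis:
Bisimulation quotient by refinement:
  round 0: {{0,1,2,3,4}}
  round 1: {{0},{1},{2,4},{3}}
4 equivalence class(es) (converged in 2)
2∈{2,4}, 4∈{2,4}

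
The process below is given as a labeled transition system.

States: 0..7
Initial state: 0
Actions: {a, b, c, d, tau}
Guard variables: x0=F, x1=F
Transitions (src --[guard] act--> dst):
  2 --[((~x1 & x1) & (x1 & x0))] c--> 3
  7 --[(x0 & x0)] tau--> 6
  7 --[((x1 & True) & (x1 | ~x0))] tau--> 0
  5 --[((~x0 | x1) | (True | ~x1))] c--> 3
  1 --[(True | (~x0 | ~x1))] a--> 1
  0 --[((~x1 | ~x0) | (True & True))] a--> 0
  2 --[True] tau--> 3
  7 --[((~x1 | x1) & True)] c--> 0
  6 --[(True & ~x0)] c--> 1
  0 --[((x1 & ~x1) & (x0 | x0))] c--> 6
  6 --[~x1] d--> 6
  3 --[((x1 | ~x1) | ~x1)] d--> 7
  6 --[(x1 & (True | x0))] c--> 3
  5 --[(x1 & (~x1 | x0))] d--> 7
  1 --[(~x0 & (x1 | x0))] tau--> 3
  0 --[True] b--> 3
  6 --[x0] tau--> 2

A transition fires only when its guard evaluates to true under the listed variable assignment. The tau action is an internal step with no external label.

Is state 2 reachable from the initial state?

Answer: UNREACHABLE

Working:
Guard filter leaves 9 enabled edge(s).
L0 = {0}
L1 = {3}  cumulative {0,3}
L2 = {7}  cumulative {0,3,7}
Reach set: {0,3,7}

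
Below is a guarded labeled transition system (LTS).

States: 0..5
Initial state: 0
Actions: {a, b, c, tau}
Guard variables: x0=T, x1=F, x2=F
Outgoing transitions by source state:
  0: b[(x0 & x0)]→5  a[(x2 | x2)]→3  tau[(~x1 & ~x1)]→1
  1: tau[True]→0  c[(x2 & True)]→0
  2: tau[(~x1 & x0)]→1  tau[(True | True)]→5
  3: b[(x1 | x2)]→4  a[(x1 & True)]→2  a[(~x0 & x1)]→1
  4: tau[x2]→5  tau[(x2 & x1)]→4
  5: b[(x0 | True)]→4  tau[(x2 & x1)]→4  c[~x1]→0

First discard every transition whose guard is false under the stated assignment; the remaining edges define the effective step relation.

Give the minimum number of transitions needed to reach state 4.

BFS to 4:
  Layer 0: {0}
  Layer 1: {1,5}
  Layer 2: {4}
depth(4)=2, e.g. b·b

Answer: 2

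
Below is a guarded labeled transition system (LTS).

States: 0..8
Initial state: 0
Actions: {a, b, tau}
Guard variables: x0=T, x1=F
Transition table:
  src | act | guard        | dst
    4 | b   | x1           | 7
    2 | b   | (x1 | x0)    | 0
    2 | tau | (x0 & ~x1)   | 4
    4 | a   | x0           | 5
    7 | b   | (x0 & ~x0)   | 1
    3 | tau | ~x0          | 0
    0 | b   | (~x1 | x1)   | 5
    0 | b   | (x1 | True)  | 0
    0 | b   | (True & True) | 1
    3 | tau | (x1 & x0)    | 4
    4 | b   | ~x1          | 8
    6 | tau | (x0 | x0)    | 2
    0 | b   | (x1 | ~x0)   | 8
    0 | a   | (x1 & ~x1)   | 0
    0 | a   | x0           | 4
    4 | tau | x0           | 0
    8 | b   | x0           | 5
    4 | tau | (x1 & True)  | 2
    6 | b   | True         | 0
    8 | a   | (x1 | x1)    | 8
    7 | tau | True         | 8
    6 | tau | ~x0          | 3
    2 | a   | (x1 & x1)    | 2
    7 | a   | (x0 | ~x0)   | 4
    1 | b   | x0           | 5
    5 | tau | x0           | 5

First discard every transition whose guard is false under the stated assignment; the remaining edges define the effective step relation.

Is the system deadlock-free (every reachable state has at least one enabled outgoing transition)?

Reach set: {0,1,4,5,8}
  0: a→4  b→0  b→1  b→5  [4 out]
  1: b→5  [1 out]
  4: a→5  b→8  tau→0  [3 out]
  5: tau→5  [1 out]
  8: b→5  [1 out]

Answer: DEADLOCK-FREE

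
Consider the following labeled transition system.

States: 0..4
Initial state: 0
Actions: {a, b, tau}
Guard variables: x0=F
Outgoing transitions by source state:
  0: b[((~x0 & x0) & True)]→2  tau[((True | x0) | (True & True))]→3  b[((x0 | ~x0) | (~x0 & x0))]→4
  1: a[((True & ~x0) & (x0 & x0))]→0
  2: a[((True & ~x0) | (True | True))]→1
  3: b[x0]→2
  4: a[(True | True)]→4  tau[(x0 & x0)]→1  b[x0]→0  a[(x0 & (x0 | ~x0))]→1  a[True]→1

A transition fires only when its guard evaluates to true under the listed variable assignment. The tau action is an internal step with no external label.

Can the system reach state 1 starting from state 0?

Answer: REACHABLE

Analysis:
5 transition(s) survive guard evaluation.
Layer 0: {0}
Layer 1: {3,4}  cumulative {0,3,4}
Layer 2: {1}  cumulative {0,1,3,4}
R = {0,1,3,4}
trace reaching 1: b·a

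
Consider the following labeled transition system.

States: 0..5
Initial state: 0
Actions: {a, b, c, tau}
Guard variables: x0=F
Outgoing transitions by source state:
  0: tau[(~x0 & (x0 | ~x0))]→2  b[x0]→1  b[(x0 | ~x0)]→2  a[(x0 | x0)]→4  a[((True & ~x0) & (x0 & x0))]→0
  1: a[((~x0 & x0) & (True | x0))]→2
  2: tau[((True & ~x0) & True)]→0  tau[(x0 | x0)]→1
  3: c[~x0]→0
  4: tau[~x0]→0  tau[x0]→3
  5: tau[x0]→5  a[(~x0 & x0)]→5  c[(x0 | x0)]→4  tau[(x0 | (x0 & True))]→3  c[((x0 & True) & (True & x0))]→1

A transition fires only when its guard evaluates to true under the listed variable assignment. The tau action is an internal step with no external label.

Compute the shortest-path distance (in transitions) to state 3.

Breadth-first toward 3:
  Layer 0: {0}
  Layer 1: {2}
3 never appears.

Answer: UNREACHABLE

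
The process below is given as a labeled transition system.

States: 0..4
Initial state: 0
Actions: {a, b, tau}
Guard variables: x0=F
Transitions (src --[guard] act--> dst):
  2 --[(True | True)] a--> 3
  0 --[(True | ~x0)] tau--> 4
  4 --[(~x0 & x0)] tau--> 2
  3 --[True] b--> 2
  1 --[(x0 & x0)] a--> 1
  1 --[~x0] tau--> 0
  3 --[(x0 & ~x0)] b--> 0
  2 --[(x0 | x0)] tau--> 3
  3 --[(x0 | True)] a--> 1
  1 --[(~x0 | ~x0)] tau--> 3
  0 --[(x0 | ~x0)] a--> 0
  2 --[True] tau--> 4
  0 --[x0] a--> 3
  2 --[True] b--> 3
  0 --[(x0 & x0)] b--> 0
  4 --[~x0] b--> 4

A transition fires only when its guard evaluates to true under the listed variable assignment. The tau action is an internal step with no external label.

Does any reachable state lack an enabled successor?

Answer: DEADLOCK-FREE

Working:
Reachable = {0,4}
  0: a→0  tau→4  [deg 2]
  4: b→4  [deg 1]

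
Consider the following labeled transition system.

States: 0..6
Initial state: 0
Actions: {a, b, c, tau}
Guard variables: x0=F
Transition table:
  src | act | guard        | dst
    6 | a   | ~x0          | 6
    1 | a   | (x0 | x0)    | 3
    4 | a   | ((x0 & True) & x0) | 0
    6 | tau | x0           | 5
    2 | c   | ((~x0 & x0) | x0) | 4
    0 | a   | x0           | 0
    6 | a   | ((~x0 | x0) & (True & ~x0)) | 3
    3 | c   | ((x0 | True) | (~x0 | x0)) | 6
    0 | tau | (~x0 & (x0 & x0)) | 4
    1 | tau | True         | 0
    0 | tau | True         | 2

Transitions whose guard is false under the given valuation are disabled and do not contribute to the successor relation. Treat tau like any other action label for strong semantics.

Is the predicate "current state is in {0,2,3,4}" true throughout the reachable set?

Answer: INVARIANT HOLDS

Analysis:
Safe = {0,2,3,4}
Reach set: {0,2}
  0: ok
  2: ok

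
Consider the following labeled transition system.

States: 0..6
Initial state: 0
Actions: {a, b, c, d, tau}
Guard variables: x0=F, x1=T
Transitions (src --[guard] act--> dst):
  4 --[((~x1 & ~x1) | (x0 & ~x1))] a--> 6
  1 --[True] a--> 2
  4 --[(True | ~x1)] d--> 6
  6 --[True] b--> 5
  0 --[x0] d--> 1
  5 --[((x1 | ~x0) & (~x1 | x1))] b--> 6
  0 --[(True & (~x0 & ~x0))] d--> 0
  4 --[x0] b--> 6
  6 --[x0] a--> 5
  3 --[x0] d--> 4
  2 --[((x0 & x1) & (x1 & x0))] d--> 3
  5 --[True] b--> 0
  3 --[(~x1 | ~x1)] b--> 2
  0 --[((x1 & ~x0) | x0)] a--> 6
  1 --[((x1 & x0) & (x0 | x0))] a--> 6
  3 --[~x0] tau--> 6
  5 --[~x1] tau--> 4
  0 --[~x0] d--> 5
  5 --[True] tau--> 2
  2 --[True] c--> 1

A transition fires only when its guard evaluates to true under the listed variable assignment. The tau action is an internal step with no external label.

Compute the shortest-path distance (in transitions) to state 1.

Breadth-first toward 1:
  L0 = {0}
  L1 = {5,6}
  L2 = {2}
  L3 = {1}
first hit 1 at d=3 via d·tau·c

Answer: 3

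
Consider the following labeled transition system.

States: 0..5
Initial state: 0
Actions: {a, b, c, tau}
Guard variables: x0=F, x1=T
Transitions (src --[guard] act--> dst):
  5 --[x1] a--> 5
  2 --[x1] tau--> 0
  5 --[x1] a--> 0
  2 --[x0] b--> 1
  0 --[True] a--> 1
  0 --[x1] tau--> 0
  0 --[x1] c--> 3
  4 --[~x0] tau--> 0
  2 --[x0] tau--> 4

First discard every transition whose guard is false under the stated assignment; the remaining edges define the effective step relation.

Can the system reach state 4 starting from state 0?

Answer: UNREACHABLE

Analysis:
7 transition(s) survive guard evaluation.
L0 = {0}
L1 = {1,3}  total {0,1,3}
R = {0,1,3}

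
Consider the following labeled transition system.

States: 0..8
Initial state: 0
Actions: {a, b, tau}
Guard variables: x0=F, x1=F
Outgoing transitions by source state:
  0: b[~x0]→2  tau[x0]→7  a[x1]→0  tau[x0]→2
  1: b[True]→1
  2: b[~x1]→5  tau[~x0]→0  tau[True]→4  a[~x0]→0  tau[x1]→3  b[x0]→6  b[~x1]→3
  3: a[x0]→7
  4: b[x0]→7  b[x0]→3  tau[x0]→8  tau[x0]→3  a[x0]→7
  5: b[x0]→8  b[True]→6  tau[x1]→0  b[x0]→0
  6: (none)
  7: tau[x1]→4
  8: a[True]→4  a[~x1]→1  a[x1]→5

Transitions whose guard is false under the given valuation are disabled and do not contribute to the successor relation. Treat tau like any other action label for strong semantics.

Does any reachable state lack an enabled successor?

Reach set: {0,2,3,4,5,6}
  0: b→2  [1 exit(s)]
  2: a→0  b→3  b→5  tau→0  tau→4  [5 exit(s)]
  3: ∅  [STUCK]
  4: ∅  [STUCK]
  5: b→6  [1 exit(s)]
  6: ∅  [STUCK]
Path to 3: b·b

Answer: DEADLOCK at state 3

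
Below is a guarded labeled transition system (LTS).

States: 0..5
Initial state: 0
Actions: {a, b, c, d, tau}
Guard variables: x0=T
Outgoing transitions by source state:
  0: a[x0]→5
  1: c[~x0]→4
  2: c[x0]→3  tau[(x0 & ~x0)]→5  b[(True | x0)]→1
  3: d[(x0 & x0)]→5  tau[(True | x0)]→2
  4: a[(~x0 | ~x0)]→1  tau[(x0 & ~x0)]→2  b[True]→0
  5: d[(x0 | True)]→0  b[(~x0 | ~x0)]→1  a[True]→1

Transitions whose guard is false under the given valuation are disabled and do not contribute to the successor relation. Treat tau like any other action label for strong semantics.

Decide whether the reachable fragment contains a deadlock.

Reachable = {0,1,5}
  0: a→5  [1 out]
  1: ∅  [no exit]
  5: a→1  d→0  [2 out]
trace reaching 1: a·a

Answer: DEADLOCK at state 1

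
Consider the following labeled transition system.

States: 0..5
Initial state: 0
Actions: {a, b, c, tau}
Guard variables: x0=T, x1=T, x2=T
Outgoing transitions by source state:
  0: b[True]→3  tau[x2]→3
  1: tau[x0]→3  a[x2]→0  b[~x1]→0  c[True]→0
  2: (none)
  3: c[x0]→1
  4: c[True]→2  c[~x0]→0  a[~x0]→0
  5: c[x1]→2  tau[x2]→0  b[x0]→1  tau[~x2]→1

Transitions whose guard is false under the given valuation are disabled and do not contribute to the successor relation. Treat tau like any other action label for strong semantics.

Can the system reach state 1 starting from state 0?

10 transition(s) survive guard evaluation.
L0 = {0}
L1 = {3}  total {0,3}
L2 = {1}  total {0,1,3}
Reachable = {0,1,3}
trace reaching 1: b·c

Answer: REACHABLE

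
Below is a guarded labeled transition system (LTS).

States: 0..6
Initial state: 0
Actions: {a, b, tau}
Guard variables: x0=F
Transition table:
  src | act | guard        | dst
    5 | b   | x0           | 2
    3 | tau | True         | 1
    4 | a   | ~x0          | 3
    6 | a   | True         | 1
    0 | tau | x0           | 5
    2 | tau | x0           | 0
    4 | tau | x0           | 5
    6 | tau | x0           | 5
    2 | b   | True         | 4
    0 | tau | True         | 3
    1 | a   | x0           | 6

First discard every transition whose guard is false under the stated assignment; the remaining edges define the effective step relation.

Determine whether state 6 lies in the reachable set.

Guard filter leaves 5 enabled edge(s).
L0 = {0}
L1 = {3}  total {0,3}
L2 = {1}  total {0,1,3}
Reachable = {0,1,3}

Answer: UNREACHABLE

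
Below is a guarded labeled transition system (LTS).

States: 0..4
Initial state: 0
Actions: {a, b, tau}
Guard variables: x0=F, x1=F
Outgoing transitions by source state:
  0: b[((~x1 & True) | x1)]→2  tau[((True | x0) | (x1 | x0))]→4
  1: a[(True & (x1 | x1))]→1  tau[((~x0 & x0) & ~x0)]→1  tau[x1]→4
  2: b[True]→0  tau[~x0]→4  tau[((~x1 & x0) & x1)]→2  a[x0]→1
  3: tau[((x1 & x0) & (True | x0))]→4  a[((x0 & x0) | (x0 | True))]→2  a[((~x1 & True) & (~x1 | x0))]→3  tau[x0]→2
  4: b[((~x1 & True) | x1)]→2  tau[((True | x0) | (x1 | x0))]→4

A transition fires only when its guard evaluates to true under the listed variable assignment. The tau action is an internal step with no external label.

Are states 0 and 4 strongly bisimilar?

Answer: BISIMILAR

Working:
Refine partition for ~:
  π0 = {{0,1,2,3,4}}
  π1 = {{0,2,4},{1},{3}}
Fixed point at round 2; 3 class(es).
0∈{0,2,4}, 4∈{0,2,4}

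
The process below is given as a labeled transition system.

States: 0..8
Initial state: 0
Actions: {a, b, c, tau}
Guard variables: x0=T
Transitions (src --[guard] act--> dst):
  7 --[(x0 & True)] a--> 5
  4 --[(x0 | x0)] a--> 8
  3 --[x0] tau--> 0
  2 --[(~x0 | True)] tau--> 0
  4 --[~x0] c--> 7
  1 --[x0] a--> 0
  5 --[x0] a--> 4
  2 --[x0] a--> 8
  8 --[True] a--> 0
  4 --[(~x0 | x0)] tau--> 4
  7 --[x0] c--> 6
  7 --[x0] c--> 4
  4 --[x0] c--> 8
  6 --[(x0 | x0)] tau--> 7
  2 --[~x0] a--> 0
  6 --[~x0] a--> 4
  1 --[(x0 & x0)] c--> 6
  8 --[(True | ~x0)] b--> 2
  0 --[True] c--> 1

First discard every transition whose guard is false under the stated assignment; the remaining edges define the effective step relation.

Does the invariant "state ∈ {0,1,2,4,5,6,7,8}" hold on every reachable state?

Answer: INVARIANT HOLDS

Working:
Safe = {0,1,2,4,5,6,7,8}
Reachable = {0,1,2,4,5,6,7,8}
  0: ✓
  1: ✓
  2: ✓
  4: ✓
  5: ✓
  6: ✓
  7: ✓
  8: ✓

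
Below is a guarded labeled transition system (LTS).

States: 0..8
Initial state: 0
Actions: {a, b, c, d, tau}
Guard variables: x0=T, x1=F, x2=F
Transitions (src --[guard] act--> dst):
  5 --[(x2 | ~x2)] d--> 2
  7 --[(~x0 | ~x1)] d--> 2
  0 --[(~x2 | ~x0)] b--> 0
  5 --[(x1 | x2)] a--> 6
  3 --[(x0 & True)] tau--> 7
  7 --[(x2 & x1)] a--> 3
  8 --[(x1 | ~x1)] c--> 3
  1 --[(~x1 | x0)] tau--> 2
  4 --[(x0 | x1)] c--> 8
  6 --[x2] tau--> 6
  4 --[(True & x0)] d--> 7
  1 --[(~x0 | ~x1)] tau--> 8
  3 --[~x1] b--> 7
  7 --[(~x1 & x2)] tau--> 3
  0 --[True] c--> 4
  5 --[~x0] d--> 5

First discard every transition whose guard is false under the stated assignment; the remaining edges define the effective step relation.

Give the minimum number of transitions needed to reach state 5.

Breadth-first toward 5:
  Layer 0: {0}
  Layer 1: {4}
  Layer 2: {7,8}
  Layer 3: {2,3}
5 never appears.

Answer: UNREACHABLE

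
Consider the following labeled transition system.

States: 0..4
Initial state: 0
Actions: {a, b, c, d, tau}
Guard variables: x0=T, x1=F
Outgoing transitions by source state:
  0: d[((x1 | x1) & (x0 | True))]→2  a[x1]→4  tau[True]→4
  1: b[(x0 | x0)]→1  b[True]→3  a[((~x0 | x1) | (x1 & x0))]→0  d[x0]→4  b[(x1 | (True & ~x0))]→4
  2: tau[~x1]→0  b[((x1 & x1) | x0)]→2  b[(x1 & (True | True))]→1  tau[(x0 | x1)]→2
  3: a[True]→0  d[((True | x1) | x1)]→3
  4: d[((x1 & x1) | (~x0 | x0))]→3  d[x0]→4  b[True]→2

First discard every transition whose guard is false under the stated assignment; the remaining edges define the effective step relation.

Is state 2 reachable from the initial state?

After dropping false guards: 12 live edges.
depth 0: {0}
depth 1: {4}  cumulative {0,4}
depth 2: {2,3}  cumulative {0,2,3,4}
Reach set: {0,2,3,4}
trace reaching 2: tau·b

Answer: REACHABLE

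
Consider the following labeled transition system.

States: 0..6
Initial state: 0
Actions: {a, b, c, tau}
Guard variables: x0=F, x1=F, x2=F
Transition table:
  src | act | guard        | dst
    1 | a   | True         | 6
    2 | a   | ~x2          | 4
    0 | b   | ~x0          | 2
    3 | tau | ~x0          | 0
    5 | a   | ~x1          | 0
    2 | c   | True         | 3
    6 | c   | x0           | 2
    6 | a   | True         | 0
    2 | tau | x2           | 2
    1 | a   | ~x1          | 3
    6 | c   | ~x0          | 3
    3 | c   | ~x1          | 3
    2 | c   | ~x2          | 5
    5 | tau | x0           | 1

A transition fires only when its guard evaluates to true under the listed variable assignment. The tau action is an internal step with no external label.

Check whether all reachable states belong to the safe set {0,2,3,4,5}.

Answer: INVARIANT HOLDS

Analysis:
Safe = {0,2,3,4,5}
R = {0,2,3,4,5}
  0: ok
  2: ok
  3: ok
  4: ok
  5: ok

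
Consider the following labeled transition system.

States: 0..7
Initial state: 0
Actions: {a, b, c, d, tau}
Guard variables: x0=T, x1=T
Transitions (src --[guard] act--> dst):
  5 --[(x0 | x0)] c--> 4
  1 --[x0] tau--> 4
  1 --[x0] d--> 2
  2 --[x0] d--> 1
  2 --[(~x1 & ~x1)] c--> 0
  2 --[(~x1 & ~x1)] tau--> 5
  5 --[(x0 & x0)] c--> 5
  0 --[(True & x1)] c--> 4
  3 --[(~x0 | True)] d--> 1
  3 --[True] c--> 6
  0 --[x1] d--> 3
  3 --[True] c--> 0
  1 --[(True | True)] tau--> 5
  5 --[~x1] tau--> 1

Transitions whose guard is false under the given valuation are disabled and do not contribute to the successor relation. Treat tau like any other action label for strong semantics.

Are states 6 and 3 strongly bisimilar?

Answer: NOT BISIMILAR

Working:
Compute ~ classes (split until stable):
  round 0: {{0,1,2,3,4,5,6,7}}
  round 1: {{0,3},{1},{2},{4,6,7},{5}}
  round 2: {{0},{1},{2},{3},{4,6,7},{5}}
6 equivalence class(es) (converged in 3)
6∈{4,6,7}, 3∈{3}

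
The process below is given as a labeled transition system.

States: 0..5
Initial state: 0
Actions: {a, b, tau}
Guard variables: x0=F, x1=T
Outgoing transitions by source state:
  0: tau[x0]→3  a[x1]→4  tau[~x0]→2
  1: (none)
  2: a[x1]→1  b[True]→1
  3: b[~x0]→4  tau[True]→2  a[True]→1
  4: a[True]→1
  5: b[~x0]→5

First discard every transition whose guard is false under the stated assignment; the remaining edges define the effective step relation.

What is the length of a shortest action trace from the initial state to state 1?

Breadth-first toward 1:
  L0 = {0}
  L1 = {2,4}
  L2 = {1}
depth(1)=2, e.g. a·a

Answer: 2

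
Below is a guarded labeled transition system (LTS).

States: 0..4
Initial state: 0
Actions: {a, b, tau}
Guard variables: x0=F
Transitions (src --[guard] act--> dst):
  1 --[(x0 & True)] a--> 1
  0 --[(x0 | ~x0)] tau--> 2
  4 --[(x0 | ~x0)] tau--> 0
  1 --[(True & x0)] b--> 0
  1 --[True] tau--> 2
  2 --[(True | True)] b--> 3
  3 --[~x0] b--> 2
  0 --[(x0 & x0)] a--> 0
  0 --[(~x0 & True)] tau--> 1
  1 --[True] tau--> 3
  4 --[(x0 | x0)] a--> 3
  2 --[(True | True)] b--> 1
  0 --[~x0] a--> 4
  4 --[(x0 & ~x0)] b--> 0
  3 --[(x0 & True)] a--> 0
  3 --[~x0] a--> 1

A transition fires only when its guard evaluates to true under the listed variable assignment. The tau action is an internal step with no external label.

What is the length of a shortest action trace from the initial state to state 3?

Layered search for 3:
  depth 0: {0}
  depth 1: {1,2,4}
  depth 2: {3}
3 enters at depth 2; path tau·tau

Answer: 2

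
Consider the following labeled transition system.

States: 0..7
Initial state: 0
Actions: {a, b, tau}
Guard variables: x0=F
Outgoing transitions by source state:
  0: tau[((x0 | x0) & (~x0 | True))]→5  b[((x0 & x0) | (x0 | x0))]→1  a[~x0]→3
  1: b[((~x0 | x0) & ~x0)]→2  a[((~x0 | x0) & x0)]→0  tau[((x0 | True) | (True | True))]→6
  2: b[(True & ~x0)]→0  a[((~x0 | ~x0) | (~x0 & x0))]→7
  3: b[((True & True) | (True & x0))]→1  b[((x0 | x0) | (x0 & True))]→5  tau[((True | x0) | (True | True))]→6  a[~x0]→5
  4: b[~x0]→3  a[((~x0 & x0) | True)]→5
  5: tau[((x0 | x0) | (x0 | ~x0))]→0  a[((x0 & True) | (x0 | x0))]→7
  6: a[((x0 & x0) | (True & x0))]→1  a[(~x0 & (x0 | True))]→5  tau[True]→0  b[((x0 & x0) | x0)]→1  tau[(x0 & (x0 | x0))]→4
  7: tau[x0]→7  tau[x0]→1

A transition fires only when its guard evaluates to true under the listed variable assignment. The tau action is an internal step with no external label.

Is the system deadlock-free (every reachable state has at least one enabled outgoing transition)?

Answer: DEADLOCK at state 7

Analysis:
Reachable = {0,1,2,3,5,6,7}
  0: a→3  [deg 1]
  1: b→2  tau→6  [deg 2]
  2: a→7  b→0  [deg 2]
  3: a→5  b→1  tau→6  [deg 3]
  5: tau→0  [deg 1]
  6: a→5  tau→0  [deg 2]
  7: ∅  [deadlock]
Path to 7: a·b·b·a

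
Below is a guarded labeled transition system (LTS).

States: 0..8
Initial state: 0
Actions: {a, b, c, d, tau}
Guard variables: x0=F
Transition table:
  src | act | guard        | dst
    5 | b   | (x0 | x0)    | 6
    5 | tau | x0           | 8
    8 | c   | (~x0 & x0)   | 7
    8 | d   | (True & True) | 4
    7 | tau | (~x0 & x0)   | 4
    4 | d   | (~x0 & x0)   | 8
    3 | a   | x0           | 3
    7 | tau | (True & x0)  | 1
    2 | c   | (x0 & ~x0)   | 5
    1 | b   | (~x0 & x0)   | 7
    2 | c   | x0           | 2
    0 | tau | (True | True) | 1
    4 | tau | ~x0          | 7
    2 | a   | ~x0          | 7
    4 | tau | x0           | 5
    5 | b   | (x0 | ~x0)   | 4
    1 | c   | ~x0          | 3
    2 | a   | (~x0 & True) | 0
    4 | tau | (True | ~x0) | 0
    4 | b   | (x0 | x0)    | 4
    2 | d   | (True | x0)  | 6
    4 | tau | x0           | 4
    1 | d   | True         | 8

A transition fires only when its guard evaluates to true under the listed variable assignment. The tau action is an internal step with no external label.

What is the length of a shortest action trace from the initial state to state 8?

Breadth-first toward 8:
  depth 0: {0}
  depth 1: {1}
  depth 2: {3,8}
first hit 8 at d=2 via tau·d

Answer: 2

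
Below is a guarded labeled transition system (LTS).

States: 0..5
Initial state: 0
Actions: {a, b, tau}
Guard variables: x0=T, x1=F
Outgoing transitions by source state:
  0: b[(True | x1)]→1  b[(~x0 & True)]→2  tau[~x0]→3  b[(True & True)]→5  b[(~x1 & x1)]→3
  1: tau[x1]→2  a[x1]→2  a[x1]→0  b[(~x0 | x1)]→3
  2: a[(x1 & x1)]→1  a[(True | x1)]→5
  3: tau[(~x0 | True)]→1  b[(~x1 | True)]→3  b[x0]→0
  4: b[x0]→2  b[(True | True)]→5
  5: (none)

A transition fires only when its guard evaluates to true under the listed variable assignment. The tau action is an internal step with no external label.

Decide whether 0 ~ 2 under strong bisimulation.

Answer: NOT BISIMILAR

Analysis:
Refine partition for ~:
  π0 = {{0,1,2,3,4,5}}
  π1 = {{0,4},{1,5},{2},{3}}
  π2 = {{0},{1,5},{2},{3},{4}}
5 equivalence class(es) (converged in 3)
[0]={0}  [2]={2}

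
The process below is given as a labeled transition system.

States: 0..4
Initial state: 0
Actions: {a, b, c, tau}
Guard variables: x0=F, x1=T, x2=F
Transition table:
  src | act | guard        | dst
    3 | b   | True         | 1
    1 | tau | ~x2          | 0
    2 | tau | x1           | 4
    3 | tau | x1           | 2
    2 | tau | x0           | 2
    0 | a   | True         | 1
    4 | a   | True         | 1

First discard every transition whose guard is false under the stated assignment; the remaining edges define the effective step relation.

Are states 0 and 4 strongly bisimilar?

Compute ~ classes (split until stable):
  π0 = {{0,1,2,3,4}}
  π1 = {{0,4},{1,2},{3}}
3 equivalence class(es) (converged in 2)
class of 0: {0,4}; class of 4: {0,4}

Answer: BISIMILAR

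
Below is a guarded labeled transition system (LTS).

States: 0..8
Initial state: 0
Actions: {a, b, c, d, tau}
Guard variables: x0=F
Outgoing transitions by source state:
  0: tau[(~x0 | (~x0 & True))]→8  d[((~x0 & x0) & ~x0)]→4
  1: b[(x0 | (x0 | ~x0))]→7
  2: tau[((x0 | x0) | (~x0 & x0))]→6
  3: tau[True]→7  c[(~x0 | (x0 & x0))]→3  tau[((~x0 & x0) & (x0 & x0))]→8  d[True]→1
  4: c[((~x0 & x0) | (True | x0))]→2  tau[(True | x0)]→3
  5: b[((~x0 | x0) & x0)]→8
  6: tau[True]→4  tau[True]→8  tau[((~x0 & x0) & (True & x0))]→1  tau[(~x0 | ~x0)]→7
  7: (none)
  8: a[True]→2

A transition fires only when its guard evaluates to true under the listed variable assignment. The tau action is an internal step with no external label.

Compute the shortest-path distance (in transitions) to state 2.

BFS to 2:
  L0 = {0}
  L1 = {8}
  L2 = {2}
first hit 2 at d=2 via tau·a

Answer: 2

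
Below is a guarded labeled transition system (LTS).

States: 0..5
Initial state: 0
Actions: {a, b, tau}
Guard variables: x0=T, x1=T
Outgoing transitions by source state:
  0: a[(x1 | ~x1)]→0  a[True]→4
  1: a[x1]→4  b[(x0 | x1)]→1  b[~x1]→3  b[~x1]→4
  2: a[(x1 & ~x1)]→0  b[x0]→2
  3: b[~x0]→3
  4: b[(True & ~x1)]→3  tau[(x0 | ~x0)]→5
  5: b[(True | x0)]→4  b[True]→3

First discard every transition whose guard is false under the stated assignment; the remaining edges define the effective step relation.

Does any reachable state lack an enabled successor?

Answer: DEADLOCK at state 3

Trace:
Reach set: {0,3,4,5}
  0: a→0  a→4  [2 out]
  3: ∅  [deadlock]
  4: tau→5  [1 out]
  5: b→3  b→4  [2 out]
Path to 3: a·tau·b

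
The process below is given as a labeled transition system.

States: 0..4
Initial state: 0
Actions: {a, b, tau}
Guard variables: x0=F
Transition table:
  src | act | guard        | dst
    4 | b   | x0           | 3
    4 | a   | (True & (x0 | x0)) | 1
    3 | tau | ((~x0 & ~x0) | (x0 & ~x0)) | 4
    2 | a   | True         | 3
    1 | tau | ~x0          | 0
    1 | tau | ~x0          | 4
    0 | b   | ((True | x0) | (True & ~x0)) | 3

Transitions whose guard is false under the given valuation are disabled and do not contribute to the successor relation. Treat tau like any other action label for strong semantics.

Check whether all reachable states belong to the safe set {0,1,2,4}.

Safe = {0,1,2,4}
R = {0,3,4}
  0: safe
  3: outside
  4: safe
witness against invariant: b → 3

Answer: INVARIANT VIOLATED at state 3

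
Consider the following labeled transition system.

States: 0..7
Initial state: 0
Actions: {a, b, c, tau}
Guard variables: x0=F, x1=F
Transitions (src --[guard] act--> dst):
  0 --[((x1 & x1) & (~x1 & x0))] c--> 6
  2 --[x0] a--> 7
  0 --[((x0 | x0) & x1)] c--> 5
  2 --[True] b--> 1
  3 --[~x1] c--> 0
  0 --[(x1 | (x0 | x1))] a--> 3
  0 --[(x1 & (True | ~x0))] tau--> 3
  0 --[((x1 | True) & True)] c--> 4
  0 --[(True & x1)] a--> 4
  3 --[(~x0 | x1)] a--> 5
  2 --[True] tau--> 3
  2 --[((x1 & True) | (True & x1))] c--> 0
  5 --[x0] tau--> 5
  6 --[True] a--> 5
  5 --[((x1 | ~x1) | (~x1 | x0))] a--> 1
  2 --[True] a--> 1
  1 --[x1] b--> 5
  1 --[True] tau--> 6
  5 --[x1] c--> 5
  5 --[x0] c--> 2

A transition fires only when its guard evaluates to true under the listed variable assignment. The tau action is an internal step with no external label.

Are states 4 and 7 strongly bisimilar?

Refine partition for ~:
  round 0: {{0,1,2,3,4,5,6,7}}
  round 1: {{0},{1},{2},{3},{4,7},{5,6}}
  round 2: {{0},{1},{2},{3},{4,7},{5},{6}}
Fixed point at round 3; 7 class(es).
class of 4: {4,7}; class of 7: {4,7}

Answer: BISIMILAR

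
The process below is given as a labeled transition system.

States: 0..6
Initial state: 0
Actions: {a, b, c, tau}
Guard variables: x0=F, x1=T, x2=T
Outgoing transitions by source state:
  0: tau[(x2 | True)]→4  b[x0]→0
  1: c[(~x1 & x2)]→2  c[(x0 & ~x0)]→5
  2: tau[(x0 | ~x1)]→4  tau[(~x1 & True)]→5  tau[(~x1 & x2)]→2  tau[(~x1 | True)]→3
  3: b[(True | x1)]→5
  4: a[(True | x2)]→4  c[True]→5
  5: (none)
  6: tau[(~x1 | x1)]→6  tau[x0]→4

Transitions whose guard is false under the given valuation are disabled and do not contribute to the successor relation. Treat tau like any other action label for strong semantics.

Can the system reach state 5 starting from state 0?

Answer: REACHABLE

Analysis:
6 transition(s) survive guard evaluation.
Layer 0: {0}
Layer 1: {4}  cumulative {0,4}
Layer 2: {5}  cumulative {0,4,5}
R = {0,4,5}
witness 5: tau·c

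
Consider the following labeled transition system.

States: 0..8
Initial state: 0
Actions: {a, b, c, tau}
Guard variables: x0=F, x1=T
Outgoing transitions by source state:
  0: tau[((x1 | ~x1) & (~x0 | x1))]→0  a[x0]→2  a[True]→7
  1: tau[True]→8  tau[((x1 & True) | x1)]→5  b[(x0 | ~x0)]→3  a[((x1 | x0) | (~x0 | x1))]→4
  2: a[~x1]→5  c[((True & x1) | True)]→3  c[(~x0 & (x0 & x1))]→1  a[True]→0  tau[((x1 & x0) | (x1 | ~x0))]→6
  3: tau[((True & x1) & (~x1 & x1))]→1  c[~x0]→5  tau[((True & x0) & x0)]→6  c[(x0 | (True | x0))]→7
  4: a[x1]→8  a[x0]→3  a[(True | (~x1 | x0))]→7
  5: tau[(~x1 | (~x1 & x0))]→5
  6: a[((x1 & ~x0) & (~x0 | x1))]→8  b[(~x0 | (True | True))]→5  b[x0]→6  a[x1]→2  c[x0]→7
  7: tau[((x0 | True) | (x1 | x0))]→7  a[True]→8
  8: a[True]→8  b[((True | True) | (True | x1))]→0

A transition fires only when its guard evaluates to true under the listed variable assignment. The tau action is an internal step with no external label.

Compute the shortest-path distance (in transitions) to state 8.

BFS to 8:
  L0 = {0}
  L1 = {7}
  L2 = {8}
8 enters at depth 2; path a·a

Answer: 2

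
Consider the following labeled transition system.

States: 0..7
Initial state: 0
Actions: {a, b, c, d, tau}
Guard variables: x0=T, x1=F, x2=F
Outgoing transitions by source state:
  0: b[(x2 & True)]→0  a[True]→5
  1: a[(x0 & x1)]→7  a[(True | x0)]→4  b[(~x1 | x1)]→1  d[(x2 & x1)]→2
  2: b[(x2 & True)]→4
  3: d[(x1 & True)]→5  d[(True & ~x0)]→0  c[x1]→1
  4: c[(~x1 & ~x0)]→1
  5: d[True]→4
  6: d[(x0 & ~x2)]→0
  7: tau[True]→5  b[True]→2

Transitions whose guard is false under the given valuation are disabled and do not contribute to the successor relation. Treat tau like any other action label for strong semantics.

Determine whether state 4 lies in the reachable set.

Answer: REACHABLE

Analysis:
Guard filter leaves 7 enabled edge(s).
depth 0: {0}
depth 1: {5}  total {0,5}
depth 2: {4}  total {0,4,5}
Reachable = {0,4,5}
Path to 4: a·d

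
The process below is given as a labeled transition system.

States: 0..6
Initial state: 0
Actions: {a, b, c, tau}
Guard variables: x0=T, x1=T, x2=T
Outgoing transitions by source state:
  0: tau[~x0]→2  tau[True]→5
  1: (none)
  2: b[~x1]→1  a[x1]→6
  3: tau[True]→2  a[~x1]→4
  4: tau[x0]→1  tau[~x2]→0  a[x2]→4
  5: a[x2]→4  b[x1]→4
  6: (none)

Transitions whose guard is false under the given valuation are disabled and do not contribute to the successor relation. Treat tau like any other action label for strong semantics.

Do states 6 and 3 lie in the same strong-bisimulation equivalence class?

Answer: NOT BISIMILAR

Working:
Bisimulation quotient by refinement:
  P[0] = {{0,1,2,3,4,5,6}}
  P[1] = {{0,3},{1,6},{2},{4},{5}}
  P[2] = {{0},{1,6},{2},{3},{4},{5}}
6 equivalence class(es) (converged in 3)
6∈{1,6}, 3∈{3}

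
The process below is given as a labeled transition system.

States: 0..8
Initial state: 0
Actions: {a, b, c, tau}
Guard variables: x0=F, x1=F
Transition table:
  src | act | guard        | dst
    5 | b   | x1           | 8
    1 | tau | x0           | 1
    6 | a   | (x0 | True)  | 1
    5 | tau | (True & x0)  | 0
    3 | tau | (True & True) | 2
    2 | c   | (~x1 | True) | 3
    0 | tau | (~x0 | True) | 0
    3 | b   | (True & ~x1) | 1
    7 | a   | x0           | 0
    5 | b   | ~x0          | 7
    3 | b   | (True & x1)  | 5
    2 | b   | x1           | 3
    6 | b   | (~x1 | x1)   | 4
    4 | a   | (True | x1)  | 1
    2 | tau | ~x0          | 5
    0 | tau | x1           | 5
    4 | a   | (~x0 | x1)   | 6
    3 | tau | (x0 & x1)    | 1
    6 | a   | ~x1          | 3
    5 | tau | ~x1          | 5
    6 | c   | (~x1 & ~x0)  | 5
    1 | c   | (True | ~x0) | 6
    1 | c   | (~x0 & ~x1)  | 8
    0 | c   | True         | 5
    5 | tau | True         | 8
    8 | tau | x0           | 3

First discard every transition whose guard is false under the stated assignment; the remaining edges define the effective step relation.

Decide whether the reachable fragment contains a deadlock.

Reachable = {0,5,7,8}
  0: c→5  tau→0  [2 out]
  5: b→7  tau→5  tau→8  [3 out]
  7: ∅  [STUCK]
  8: ∅  [STUCK]
witness 7: c·b

Answer: DEADLOCK at state 7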